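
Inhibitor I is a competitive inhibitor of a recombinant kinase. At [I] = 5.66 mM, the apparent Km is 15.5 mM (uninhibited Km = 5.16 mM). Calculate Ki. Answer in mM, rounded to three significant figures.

Competitive: Km,app = α·Km with α = 1 + [I]/Ki.
α = Km,app/Km = 15.5/5.16 = 3.004.
Since α = 1 + [I]/Ki, [I]/Ki = 3.004 − 1 = 2.004 and Ki = 5.66/2.004 = 2.82 mM.

2.82 mM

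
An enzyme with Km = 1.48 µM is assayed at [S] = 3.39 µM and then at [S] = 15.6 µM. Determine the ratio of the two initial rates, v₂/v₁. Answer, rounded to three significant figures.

Since Vmax cancels, v₂/v₁ = [S]₂(Km+[S]₁) / [S]₁(Km+[S]₂).
= 15.6×(1.48+3.39) / (3.39×(1.48+15.6)) = 75.97/57.90 = 1.31.

1.31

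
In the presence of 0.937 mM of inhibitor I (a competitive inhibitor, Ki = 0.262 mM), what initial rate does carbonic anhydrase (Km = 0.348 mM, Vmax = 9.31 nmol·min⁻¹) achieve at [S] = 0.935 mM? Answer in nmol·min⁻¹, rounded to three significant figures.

3.44 nmol·min⁻¹

With α = 1 + [I]/Ki = 1 + 0.937/0.262 = 4.576, the competitive rate law is v = Vmax[S] / (αKm + [S]).
v = 9.31×0.935 / (4.576×0.348 + 0.935) = 8.705/2.528 = 3.44 nmol·min⁻¹.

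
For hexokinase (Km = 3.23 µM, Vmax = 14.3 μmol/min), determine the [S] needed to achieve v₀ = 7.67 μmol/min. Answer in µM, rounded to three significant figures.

Rearranging v = Vmax[S]/(Km+[S]) gives [S] = Km·v/(Vmax − v).
[S] = 3.23 × 7.67 / (14.3 − 7.67) = 24.77/6.630 = 3.74 µM.

3.74 µM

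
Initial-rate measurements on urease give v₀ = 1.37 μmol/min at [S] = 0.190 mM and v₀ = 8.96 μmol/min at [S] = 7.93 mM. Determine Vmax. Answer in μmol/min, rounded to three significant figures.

From v = Vmax[S]/(Km+[S]), each point gives Vmax = v(Km+[S])/[S].
Equating: 1.37(Km+0.190)/0.190 = 8.96(Km+7.93)/7.93.
7.211·Km + 1.37 = 1.130·Km + 8.96, so (7.211 − 1.130)·Km = 8.96 − 1.37.
Km = 7.590/6.081 = 1.25 mM; then Vmax = 1.37(1.25+0.190)/0.190 = 10.4 μmol/min.

10.4 μmol/min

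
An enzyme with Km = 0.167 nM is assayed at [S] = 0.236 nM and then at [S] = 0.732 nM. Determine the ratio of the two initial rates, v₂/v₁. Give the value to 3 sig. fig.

Since Vmax cancels, v₂/v₁ = [S]₂(Km+[S]₁) / [S]₁(Km+[S]₂).
= 0.732×(0.167+0.236) / (0.236×(0.167+0.732)) = 0.2950/0.2122 = 1.39.

1.39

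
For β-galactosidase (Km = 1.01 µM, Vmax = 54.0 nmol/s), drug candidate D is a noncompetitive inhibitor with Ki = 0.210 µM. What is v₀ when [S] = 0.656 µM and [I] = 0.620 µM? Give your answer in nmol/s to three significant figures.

With α = 1 + [I]/Ki = 1 + 0.620/0.210 = 3.952, the noncompetitive rate law is v = (Vmax/α)·[S] / (Km + [S]).
v = (54.0/3.952)×0.656 / (1.01 + 0.656) = 8.963/1.666 = 5.38 nmol/s.

5.38 nmol/s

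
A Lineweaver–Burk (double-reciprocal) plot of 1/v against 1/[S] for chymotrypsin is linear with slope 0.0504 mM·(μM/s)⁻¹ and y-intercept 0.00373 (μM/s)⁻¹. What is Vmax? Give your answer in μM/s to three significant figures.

268 μM/s

The y-intercept of a Lineweaver–Burk plot equals 1/Vmax, so Vmax = 1/0.00373 = 268 μM/s.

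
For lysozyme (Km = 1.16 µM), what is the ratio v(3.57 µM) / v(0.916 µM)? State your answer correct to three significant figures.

Since Vmax cancels, v₂/v₁ = [S]₂(Km+[S]₁) / [S]₁(Km+[S]₂).
= 3.57×(1.16+0.916) / (0.916×(1.16+3.57)) = 7.411/4.333 = 1.71.

1.71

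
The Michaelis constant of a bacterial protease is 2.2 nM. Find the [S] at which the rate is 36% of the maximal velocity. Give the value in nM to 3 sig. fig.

1.24 nM

v/Vmax = [S]/(Km+[S]) = 0.36, so [S] = Km·0.36/(1 − 0.36) = 2.2 × 0.5625.
[S] = 1.24 nM.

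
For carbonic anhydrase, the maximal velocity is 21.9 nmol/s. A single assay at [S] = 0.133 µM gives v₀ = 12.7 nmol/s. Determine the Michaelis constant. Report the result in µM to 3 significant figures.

v/Vmax = 12.7/21.9 = 0.5799 = [S]/(Km+[S]).
So Km + [S] = [S]/0.5799 = 0.2293 µM, giving Km = 0.2293 − 0.133 = 0.0963 µM.

0.0963 µM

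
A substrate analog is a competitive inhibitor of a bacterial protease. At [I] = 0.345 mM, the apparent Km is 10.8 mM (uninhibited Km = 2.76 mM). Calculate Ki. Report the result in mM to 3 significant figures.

0.118 mM

Competitive: Km,app = α·Km with α = 1 + [I]/Ki.
α = Km,app/Km = 10.8/2.76 = 3.913.
Since α = 1 + [I]/Ki, [I]/Ki = 3.913 − 1 = 2.913 and Ki = 0.345/2.913 = 0.118 mM.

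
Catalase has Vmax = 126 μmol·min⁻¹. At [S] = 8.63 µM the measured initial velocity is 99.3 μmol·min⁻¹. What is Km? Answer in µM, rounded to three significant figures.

v/Vmax = 99.3/126 = 0.7881 = [S]/(Km+[S]).
So Km + [S] = [S]/0.7881 = 10.95 µM, giving Km = 10.95 − 8.63 = 2.32 µM.

2.32 µM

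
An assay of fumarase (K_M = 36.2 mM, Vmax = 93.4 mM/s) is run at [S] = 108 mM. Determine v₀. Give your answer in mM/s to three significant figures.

70.0 mM/s

v = Vmax·[S]/(Km + [S]) = 93.4 × 108 / (36.2 + 108)
  = 10090 / 144.2 = 70.0 mM/s.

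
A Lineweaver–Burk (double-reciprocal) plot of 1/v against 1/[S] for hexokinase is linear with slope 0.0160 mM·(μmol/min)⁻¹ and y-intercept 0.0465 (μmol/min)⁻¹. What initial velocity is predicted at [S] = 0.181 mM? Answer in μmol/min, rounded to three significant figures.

7.41 μmol/min

The y-intercept is 1/Vmax, so Vmax = 1/0.0465 = 21.5 μmol/min.
The slope is Km/Vmax, so Km = 0.0160 × 21.5 = 0.344 mM.
Then v = 21.5 × 0.181/(0.344 + 0.181) = 7.41 μmol/min.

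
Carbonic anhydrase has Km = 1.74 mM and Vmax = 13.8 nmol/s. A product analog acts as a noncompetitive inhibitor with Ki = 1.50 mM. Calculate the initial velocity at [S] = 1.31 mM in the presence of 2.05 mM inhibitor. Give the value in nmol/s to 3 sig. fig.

α = 1 + [I]/Ki = 1 + 2.05/1.50 = 2.367.
For a noncompetitive inhibitor, Vmax is reduced to Vmax/α while Km is unchanged: Km,app = 1.74 mM, Vmax,app = 5.83 nmol/s.
v = Vmax,app·[S]/(Km,app + [S]) = 5.83 × 1.31/(1.74 + 1.31) = 2.50 nmol/s.

2.50 nmol/s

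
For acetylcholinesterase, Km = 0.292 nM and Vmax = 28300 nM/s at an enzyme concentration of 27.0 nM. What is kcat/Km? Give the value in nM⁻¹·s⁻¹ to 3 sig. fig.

3590 nM⁻¹·s⁻¹

kcat = Vmax/[E]total = 28300/27.0 = 1050 s⁻¹.
kcat/Km = 1050/0.292 = 3590 nM⁻¹·s⁻¹.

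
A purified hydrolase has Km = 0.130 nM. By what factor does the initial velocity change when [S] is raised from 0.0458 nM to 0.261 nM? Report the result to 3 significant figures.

2.56

The fractional saturations are [S]/(Km+[S]) = 0.0458/0.1758 = 0.2605 and 0.261/0.3910 = 0.6675.
v₂/v₁ is just their ratio: 0.6675/0.2605 = 2.56.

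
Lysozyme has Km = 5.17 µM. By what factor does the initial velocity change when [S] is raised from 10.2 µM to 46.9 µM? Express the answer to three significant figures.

The fractional saturations are [S]/(Km+[S]) = 10.2/15.37 = 0.6636 and 46.9/52.07 = 0.9007.
v₂/v₁ is just their ratio: 0.9007/0.6636 = 1.36.

1.36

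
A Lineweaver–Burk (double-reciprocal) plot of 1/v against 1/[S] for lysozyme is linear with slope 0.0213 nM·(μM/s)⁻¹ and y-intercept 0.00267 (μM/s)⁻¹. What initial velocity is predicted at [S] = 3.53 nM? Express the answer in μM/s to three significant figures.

115 μM/s

The y-intercept is 1/Vmax, so Vmax = 1/0.00267 = 375 μM/s.
The slope is Km/Vmax, so Km = 0.0213 × 375 = 7.98 nM.
Then v = 375 × 3.53/(7.98 + 3.53) = 115 μM/s.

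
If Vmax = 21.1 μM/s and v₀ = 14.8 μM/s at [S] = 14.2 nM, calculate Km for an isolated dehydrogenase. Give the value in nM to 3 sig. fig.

6.04 nM

v/Vmax = 14.8/21.1 = 0.7014 = [S]/(Km+[S]).
So Km + [S] = [S]/0.7014 = 20.24 nM, giving Km = 20.24 − 14.2 = 6.04 nM.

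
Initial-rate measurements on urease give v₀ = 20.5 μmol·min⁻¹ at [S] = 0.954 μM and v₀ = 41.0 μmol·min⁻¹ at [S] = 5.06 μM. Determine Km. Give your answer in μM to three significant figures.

In reciprocal form, 1/v = (Km/Vmax)·(1/[S]) + 1/Vmax. The two points give (1/[S], 1/v) = (1.048, 0.04878) and (0.1976, 0.02439).
Slope = (0.04878 − 0.02439)/(1.048 − 0.1976) = 0.02867; intercept = 0.04878 − 0.02867×1.048 = 0.01872.
Vmax = 1/intercept = 53.4 μmol·min⁻¹; Km = slope × Vmax = 0.02867 × 53.4 = 1.53 μM.

1.53 μM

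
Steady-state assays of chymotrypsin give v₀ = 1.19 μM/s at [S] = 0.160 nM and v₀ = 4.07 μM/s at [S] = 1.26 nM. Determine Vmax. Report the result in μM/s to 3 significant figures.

6.28 μM/s

From v = Vmax[S]/(Km+[S]), each point gives Vmax = v(Km+[S])/[S].
Equating: 1.19(Km+0.160)/0.160 = 4.07(Km+1.26)/1.26.
7.437·Km + 1.19 = 3.230·Km + 4.07, so (7.437 − 3.230)·Km = 4.07 − 1.19.
Km = 2.880/4.207 = 0.685 nM; then Vmax = 1.19(0.685+0.160)/0.160 = 6.28 μM/s.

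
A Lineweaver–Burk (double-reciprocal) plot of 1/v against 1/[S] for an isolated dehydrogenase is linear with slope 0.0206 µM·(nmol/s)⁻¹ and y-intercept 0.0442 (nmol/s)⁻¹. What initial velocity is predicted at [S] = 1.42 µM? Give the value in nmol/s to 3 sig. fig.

The y-intercept is 1/Vmax, so Vmax = 1/0.0442 = 22.6 nmol/s.
The slope is Km/Vmax, so Km = 0.0206 × 22.6 = 0.466 µM.
Then v = 22.6 × 1.42/(0.466 + 1.42) = 17.0 nmol/s.

17.0 nmol/s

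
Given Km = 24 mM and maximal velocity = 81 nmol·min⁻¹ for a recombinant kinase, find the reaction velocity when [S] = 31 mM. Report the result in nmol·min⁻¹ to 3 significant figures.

45.7 nmol·min⁻¹

[S]/(Km+[S]) = 31/55.00 = 0.5636, the fractional saturation.
v = 0.5636 × Vmax = 0.5636 × 81 = 45.7 nmol·min⁻¹.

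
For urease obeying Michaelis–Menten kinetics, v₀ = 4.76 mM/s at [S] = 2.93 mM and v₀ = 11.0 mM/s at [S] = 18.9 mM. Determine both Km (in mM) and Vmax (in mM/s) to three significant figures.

Km = 5.99 mM; Vmax = 14.5 mM/s

In reciprocal form, 1/v = (Km/Vmax)·(1/[S]) + 1/Vmax. The two points give (1/[S], 1/v) = (0.3413, 0.2101) and (0.05291, 0.09091).
Slope = (0.2101 − 0.09091)/(0.3413 − 0.05291) = 0.4132; intercept = 0.2101 − 0.4132×0.3413 = 0.06904.
Vmax = 1/intercept = 14.5 mM/s; Km = slope × Vmax = 0.4132 × 14.5 = 5.99 mM.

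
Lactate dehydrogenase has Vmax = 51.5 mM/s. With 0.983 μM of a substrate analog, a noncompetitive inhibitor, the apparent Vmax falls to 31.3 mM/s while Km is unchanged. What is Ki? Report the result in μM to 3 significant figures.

Noncompetitive: Vmax,app = Vmax/α with α = 1 + [I]/Ki.
α = Vmax/Vmax,app = 51.5/31.3 = 1.645.
Ki = [I]/(α − 1) = 0.983/0.6454 = 1.52 μM.

1.52 μM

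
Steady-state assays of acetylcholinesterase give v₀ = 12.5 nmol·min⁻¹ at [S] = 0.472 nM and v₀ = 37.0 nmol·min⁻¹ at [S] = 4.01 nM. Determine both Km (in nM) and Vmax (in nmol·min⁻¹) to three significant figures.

Km = 1.42 nM; Vmax = 50.1 nmol·min⁻¹

In reciprocal form, 1/v = (Km/Vmax)·(1/[S]) + 1/Vmax. The two points give (1/[S], 1/v) = (2.119, 0.08000) and (0.2494, 0.02703).
Slope = (0.08000 − 0.02703)/(2.119 − 0.2494) = 0.02834; intercept = 0.08000 − 0.02834×2.119 = 0.01996.
Vmax = 1/intercept = 50.1 nmol·min⁻¹; Km = slope × Vmax = 0.02834 × 50.1 = 1.42 nM.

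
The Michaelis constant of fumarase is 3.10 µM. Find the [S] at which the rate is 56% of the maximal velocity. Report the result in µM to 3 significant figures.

3.95 µM

v/Vmax = [S]/(Km+[S]) = 0.56, so [S] = Km·0.56/(1 − 0.56) = 3.10 × 1.273.
[S] = 3.95 µM.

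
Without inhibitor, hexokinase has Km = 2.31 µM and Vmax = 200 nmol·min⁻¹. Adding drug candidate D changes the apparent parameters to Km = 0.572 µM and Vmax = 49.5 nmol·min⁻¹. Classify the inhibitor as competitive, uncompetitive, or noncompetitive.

uncompetitive

Both Km and Vmax decrease by the same factor (~4.04-fold) — characteristic of uncompetitive inhibition.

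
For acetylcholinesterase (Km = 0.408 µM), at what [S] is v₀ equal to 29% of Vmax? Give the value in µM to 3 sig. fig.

0.167 µM

v/Vmax = [S]/(Km+[S]) = 0.29, so [S] = Km·0.29/(1 − 0.29) = 0.408 × 0.4085.
[S] = 0.167 µM.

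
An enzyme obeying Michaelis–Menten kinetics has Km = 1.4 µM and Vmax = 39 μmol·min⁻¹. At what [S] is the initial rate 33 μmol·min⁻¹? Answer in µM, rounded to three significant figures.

The required fractional saturation is v/Vmax = 33/39 = 0.8462.
Then [S]/(Km+[S]) = 0.8462 ⇒ [S] = 1.4 × 0.8462/(1 − 0.8462) = 7.70 µM.

7.70 µM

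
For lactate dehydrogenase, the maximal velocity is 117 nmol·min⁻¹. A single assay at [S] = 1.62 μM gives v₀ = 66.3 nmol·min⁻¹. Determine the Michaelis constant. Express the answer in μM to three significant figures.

1.24 μM

v/Vmax = 66.3/117 = 0.5667 = [S]/(Km+[S]).
So Km + [S] = [S]/0.5667 = 2.859 μM, giving Km = 2.859 − 1.62 = 1.24 μM.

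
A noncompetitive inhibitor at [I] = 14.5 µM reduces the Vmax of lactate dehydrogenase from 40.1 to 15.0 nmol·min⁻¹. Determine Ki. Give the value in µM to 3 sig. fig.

Noncompetitive: Vmax,app = Vmax/α with α = 1 + [I]/Ki.
α = Vmax/Vmax,app = 40.1/15.0 = 2.673.
Since α = 1 + [I]/Ki, [I]/Ki = 2.673 − 1 = 1.673 and Ki = 14.5/1.673 = 8.67 µM.

8.67 µM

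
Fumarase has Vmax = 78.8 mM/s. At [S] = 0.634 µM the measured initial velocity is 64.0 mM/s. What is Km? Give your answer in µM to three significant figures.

From v = Vmax[S]/(Km+[S]), Km = [S](Vmax − v)/v.
Km = 0.634 × (78.8 − 64.0) / 64.0 = 9.383/64.0 = 0.147 µM.

0.147 µM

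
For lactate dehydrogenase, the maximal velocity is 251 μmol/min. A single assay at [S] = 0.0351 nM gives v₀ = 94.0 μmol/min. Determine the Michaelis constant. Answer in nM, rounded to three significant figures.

From v = Vmax[S]/(Km+[S]), Km = [S](Vmax − v)/v.
Km = 0.0351 × (251 − 94.0) / 94.0 = 5.511/94.0 = 0.0586 nM.

0.0586 nM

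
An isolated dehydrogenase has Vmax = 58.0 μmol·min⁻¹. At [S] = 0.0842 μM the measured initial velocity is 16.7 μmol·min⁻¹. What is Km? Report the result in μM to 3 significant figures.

v/Vmax = 16.7/58.0 = 0.2879 = [S]/(Km+[S]).
So Km + [S] = [S]/0.2879 = 0.2924 μM, giving Km = 0.2924 − 0.0842 = 0.208 μM.

0.208 μM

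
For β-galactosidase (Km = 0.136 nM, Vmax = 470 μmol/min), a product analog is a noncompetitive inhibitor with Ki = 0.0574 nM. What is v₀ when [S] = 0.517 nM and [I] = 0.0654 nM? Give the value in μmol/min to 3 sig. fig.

With α = 1 + [I]/Ki = 1 + 0.0654/0.0574 = 2.139, the noncompetitive rate law is v = (Vmax/α)·[S] / (Km + [S]).
v = (470/2.139)×0.517 / (0.136 + 0.517) = 113.6/0.6530 = 174 μmol/min.

174 μmol/min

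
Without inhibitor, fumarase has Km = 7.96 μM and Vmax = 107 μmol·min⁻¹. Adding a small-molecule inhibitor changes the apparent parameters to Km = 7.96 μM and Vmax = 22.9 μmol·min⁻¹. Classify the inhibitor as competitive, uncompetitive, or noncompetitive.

Vmax decreases (107 → 22.9 μmol·min⁻¹) while Km is unchanged — pure noncompetitive inhibition.

noncompetitive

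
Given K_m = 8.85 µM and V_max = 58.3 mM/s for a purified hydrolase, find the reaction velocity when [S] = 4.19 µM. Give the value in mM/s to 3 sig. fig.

18.7 mM/s

[S]/(Km+[S]) = 4.19/13.04 = 0.3213, the fractional saturation.
v = 0.3213 × Vmax = 0.3213 × 58.3 = 18.7 mM/s.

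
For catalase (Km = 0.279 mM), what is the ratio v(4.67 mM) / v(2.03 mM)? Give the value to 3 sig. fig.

The fractional saturations are [S]/(Km+[S]) = 2.03/2.309 = 0.8792 and 4.67/4.949 = 0.9436.
v₂/v₁ is just their ratio: 0.9436/0.8792 = 1.07.

1.07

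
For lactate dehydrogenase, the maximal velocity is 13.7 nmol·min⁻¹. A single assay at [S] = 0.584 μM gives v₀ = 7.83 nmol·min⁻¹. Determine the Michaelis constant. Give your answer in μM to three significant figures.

From v = Vmax[S]/(Km+[S]), Km = [S](Vmax − v)/v.
Km = 0.584 × (13.7 − 7.83) / 7.83 = 3.428/7.83 = 0.438 μM.

0.438 μM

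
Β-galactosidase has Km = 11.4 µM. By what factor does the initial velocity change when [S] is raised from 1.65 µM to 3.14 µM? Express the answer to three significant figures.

1.71

The fractional saturations are [S]/(Km+[S]) = 1.65/13.05 = 0.1264 and 3.14/14.54 = 0.2160.
v₂/v₁ is just their ratio: 0.2160/0.1264 = 1.71.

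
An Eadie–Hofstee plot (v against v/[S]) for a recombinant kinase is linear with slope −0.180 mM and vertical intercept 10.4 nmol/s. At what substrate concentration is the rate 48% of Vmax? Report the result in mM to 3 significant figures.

The Eadie–Hofstee slope gives Km = 0.180 mM (slope = −Km).
v/Vmax = [S]/(Km+[S]) = 0.48 ⇒ [S] = Km·0.48/(1−0.48) = 0.180 × 0.9231 = 0.166 mM.

0.166 mM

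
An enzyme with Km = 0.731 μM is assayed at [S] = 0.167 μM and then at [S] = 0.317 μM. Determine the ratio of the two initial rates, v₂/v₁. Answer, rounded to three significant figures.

1.63

Since Vmax cancels, v₂/v₁ = [S]₂(Km+[S]₁) / [S]₁(Km+[S]₂).
= 0.317×(0.731+0.167) / (0.167×(0.731+0.317)) = 0.2847/0.1750 = 1.63.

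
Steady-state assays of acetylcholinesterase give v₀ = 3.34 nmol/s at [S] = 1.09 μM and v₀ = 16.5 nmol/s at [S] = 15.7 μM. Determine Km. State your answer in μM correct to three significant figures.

From v = Vmax[S]/(Km+[S]), each point gives Vmax = v(Km+[S])/[S].
Equating: 3.34(Km+1.09)/1.09 = 16.5(Km+15.7)/15.7.
3.064·Km + 3.34 = 1.051·Km + 16.5, so (3.064 − 1.051)·Km = 16.5 − 3.34.
Km = 13.16/2.013 = 6.54 μM; then Vmax = 3.34(6.54+1.09)/1.09 = 23.4 nmol/s.

6.54 μM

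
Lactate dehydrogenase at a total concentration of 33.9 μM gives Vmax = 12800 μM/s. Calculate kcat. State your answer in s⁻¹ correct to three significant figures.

kcat = Vmax/[E]total = 12800 μM/s / 33.9 μM = 378 s⁻¹.

378 s⁻¹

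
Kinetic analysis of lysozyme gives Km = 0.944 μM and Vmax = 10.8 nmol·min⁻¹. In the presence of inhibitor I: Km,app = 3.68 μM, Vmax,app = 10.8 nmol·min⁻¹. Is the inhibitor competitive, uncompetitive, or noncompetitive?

Km increases (0.944 → 3.68 μM) while Vmax is unchanged — the hallmark of competitive inhibition.

competitive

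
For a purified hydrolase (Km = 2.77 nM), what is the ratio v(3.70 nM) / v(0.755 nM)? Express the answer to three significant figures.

The fractional saturations are [S]/(Km+[S]) = 0.755/3.525 = 0.2142 and 3.70/6.470 = 0.5719.
v₂/v₁ is just their ratio: 0.5719/0.2142 = 2.67.

2.67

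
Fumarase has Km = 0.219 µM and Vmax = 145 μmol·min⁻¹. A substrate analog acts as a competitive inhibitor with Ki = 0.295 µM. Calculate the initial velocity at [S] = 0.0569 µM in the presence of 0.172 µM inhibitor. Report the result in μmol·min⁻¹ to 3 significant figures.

20.4 μmol·min⁻¹

With α = 1 + [I]/Ki = 1 + 0.172/0.295 = 1.583, the competitive rate law is v = Vmax[S] / (αKm + [S]).
v = 145×0.0569 / (1.583×0.219 + 0.0569) = 8.250/0.4036 = 20.4 μmol·min⁻¹.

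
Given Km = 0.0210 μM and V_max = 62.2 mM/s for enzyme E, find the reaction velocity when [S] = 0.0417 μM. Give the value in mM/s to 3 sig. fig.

41.4 mM/s

[S]/(Km+[S]) = 0.0417/0.06270 = 0.6651, the fractional saturation.
v = 0.6651 × Vmax = 0.6651 × 62.2 = 41.4 mM/s.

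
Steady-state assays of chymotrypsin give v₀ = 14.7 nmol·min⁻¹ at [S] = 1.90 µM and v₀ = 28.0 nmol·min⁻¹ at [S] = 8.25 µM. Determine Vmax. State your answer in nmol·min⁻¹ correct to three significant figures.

38.4 nmol·min⁻¹

From v = Vmax[S]/(Km+[S]), each point gives Vmax = v(Km+[S])/[S].
Equating: 14.7(Km+1.90)/1.90 = 28.0(Km+8.25)/8.25.
7.737·Km + 14.7 = 3.394·Km + 28.0, so (7.737 − 3.394)·Km = 28.0 − 14.7.
Km = 13.30/4.343 = 3.06 µM; then Vmax = 14.7(3.06+1.90)/1.90 = 38.4 nmol·min⁻¹.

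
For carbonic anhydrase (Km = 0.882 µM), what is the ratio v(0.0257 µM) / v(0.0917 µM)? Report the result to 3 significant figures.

0.301

The fractional saturations are [S]/(Km+[S]) = 0.0917/0.9737 = 0.09418 and 0.0257/0.9077 = 0.02831.
v₂/v₁ is just their ratio: 0.02831/0.09418 = 0.301.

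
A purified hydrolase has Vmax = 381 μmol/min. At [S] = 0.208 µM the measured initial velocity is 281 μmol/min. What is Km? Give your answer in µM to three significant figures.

v/Vmax = 281/381 = 0.7375 = [S]/(Km+[S]).
So Km + [S] = [S]/0.7375 = 0.2820 µM, giving Km = 0.2820 − 0.208 = 0.0740 µM.

0.0740 µM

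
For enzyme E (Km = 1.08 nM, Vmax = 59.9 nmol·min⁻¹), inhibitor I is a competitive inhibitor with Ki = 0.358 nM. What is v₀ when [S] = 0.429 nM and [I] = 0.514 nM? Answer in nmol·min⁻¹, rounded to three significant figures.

8.40 nmol·min⁻¹

α = 1 + [I]/Ki = 1 + 0.514/0.358 = 2.436.
For a competitive inhibitor, Vmax is unchanged and the apparent Km becomes α·Km: Km,app = 2.63 nM, Vmax,app = 59.9 nmol·min⁻¹.
v = Vmax,app·[S]/(Km,app + [S]) = 59.9 × 0.429/(2.63 + 0.429) = 8.40 nmol·min⁻¹.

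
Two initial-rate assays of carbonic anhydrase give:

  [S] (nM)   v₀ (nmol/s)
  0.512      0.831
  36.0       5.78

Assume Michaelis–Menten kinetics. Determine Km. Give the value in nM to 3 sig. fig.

In reciprocal form, 1/v = (Km/Vmax)·(1/[S]) + 1/Vmax. The two points give (1/[S], 1/v) = (1.953, 1.203) and (0.02778, 0.1730).
Slope = (1.203 − 0.1730)/(1.953 − 0.02778) = 0.5352; intercept = 1.203 − 0.5352×1.953 = 0.1581.
Vmax = 1/intercept = 6.32 nmol/s; Km = slope × Vmax = 0.5352 × 6.32 = 3.38 nM.

3.38 nM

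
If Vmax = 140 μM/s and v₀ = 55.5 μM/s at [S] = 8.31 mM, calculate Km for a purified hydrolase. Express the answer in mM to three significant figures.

12.7 mM

From v = Vmax[S]/(Km+[S]), Km = [S](Vmax − v)/v.
Km = 8.31 × (140 − 55.5) / 55.5 = 702.2/55.5 = 12.7 mM.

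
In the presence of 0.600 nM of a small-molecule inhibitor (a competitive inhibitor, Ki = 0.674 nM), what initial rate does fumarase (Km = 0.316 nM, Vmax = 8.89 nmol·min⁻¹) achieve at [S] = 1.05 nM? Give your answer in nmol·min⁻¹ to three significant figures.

α = 1 + [I]/Ki = 1 + 0.600/0.674 = 1.890.
For a competitive inhibitor, Vmax is unchanged and the apparent Km becomes α·Km: Km,app = 0.597 nM, Vmax,app = 8.89 nmol·min⁻¹.
v = Vmax,app·[S]/(Km,app + [S]) = 8.89 × 1.05/(0.597 + 1.05) = 5.67 nmol·min⁻¹.

5.67 nmol·min⁻¹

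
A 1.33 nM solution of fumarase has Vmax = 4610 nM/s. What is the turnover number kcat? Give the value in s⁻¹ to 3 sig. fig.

kcat = Vmax/[E]total = 4610 nM/s / 1.33 nM = 3470 s⁻¹.

3470 s⁻¹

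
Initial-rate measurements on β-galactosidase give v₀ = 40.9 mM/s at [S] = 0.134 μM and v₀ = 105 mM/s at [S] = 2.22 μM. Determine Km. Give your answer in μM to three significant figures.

0.249 μM

In reciprocal form, 1/v = (Km/Vmax)·(1/[S]) + 1/Vmax. The two points give (1/[S], 1/v) = (7.463, 0.02445) and (0.4505, 0.009524).
Slope = (0.02445 − 0.009524)/(7.463 − 0.4505) = 0.002129; intercept = 0.02445 − 0.002129×7.463 = 0.008565.
Vmax = 1/intercept = 117 mM/s; Km = slope × Vmax = 0.002129 × 117 = 0.249 μM.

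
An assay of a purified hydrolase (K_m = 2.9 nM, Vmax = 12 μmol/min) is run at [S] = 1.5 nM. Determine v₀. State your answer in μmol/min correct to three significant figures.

4.09 μmol/min

v = Vmax·[S]/(Km + [S]) = 12 × 1.5 / (2.9 + 1.5)
  = 18.00 / 4.400 = 4.09 μmol/min.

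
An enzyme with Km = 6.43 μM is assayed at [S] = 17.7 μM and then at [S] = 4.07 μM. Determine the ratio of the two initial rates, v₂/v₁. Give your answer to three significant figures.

0.528

The fractional saturations are [S]/(Km+[S]) = 17.7/24.13 = 0.7335 and 4.07/10.50 = 0.3876.
v₂/v₁ is just their ratio: 0.3876/0.7335 = 0.528.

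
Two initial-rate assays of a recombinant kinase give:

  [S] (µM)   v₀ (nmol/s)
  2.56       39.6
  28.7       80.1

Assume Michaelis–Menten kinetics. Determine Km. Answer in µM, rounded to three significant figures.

3.19 µM

From v = Vmax[S]/(Km+[S]), each point gives Vmax = v(Km+[S])/[S].
Equating: 39.6(Km+2.56)/2.56 = 80.1(Km+28.7)/28.7.
15.47·Km + 39.6 = 2.791·Km + 80.1, so (15.47 − 2.791)·Km = 80.1 − 39.6.
Km = 40.50/12.68 = 3.19 µM; then Vmax = 39.6(3.19+2.56)/2.56 = 89.0 nmol/s.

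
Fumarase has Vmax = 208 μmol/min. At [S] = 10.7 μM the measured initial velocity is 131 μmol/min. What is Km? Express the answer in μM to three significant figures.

6.29 μM

From v = Vmax[S]/(Km+[S]), Km = [S](Vmax − v)/v.
Km = 10.7 × (208 − 131) / 131 = 823.9/131 = 6.29 μM.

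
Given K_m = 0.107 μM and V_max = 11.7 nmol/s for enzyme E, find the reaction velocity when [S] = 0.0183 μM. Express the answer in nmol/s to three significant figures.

1.71 nmol/s

v = Vmax·[S]/(Km + [S]) = 11.7 × 0.0183 / (0.107 + 0.0183)
  = 0.2141 / 0.1253 = 1.71 nmol/s.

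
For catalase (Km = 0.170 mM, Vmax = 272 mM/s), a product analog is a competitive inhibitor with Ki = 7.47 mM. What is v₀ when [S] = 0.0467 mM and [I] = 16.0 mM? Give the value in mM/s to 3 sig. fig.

21.9 mM/s

α = 1 + [I]/Ki = 1 + 16.0/7.47 = 3.142.
For a competitive inhibitor, Vmax is unchanged and the apparent Km becomes α·Km: Km,app = 0.534 mM, Vmax,app = 272 mM/s.
v = Vmax,app·[S]/(Km,app + [S]) = 272 × 0.0467/(0.534 + 0.0467) = 21.9 mM/s.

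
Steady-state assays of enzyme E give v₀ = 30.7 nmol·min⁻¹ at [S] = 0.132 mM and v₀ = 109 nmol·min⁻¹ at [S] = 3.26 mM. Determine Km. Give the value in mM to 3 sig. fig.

In reciprocal form, 1/v = (Km/Vmax)·(1/[S]) + 1/Vmax. The two points give (1/[S], 1/v) = (7.576, 0.03257) and (0.3067, 0.009174).
Slope = (0.03257 − 0.009174)/(7.576 − 0.3067) = 0.003219; intercept = 0.03257 − 0.003219×7.576 = 0.008187.
Vmax = 1/intercept = 122 nmol·min⁻¹; Km = slope × Vmax = 0.003219 × 122 = 0.393 mM.

0.393 mM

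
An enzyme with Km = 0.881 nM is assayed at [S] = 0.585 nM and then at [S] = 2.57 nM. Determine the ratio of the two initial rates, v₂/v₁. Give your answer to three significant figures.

Since Vmax cancels, v₂/v₁ = [S]₂(Km+[S]₁) / [S]₁(Km+[S]₂).
= 2.57×(0.881+0.585) / (0.585×(0.881+2.57)) = 3.768/2.019 = 1.87.

1.87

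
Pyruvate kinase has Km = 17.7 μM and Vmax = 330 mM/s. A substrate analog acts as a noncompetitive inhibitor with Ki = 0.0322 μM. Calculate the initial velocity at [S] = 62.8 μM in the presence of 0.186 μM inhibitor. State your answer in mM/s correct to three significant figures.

α = 1 + [I]/Ki = 1 + 0.186/0.0322 = 6.776.
For a noncompetitive inhibitor, Vmax is reduced to Vmax/α while Km is unchanged: Km,app = 17.7 μM, Vmax,app = 48.7 mM/s.
v = Vmax,app·[S]/(Km,app + [S]) = 48.7 × 62.8/(17.7 + 62.8) = 38.0 mM/s.

38.0 mM/s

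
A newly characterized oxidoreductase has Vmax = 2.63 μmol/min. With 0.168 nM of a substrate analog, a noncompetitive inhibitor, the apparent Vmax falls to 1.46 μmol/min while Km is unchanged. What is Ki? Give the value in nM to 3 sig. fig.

0.210 nM

Noncompetitive: Vmax,app = Vmax/α with α = 1 + [I]/Ki.
α = Vmax/Vmax,app = 2.63/1.46 = 1.801.
Since α = 1 + [I]/Ki, [I]/Ki = 1.801 − 1 = 0.8014 and Ki = 0.168/0.8014 = 0.210 nM.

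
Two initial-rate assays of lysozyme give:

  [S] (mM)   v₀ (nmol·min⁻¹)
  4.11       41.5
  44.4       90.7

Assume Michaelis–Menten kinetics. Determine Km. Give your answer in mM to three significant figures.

From v = Vmax[S]/(Km+[S]), each point gives Vmax = v(Km+[S])/[S].
Equating: 41.5(Km+4.11)/4.11 = 90.7(Km+44.4)/44.4.
10.10·Km + 41.5 = 2.043·Km + 90.7, so (10.10 − 2.043)·Km = 90.7 − 41.5.
Km = 49.20/8.055 = 6.11 mM; then Vmax = 41.5(6.11+4.11)/4.11 = 103 nmol·min⁻¹.

6.11 mM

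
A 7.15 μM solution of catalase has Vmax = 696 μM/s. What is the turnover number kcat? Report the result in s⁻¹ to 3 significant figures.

97.3 s⁻¹

kcat = Vmax/[E]total = 696 μM/s / 7.15 μM = 97.3 s⁻¹.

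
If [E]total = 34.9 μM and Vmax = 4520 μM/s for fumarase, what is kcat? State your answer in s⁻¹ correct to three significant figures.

130 s⁻¹

kcat = Vmax/[E]total = 4520 μM/s / 34.9 μM = 130 s⁻¹.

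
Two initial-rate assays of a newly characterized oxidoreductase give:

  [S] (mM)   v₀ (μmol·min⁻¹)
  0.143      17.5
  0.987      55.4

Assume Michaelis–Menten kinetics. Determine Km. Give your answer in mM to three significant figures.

From v = Vmax[S]/(Km+[S]), each point gives Vmax = v(Km+[S])/[S].
Equating: 17.5(Km+0.143)/0.143 = 55.4(Km+0.987)/0.987.
122.4·Km + 17.5 = 56.13·Km + 55.4, so (122.4 − 56.13)·Km = 55.4 − 17.5.
Km = 37.90/66.25 = 0.572 mM; then Vmax = 17.5(0.572+0.143)/0.143 = 87.5 μmol·min⁻¹.

0.572 mM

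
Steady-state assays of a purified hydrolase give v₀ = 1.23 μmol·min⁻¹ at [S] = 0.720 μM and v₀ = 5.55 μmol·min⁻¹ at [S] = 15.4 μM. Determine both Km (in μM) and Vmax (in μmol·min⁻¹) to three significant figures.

Km = 3.20 μM; Vmax = 6.71 μmol·min⁻¹

From v = Vmax[S]/(Km+[S]), each point gives Vmax = v(Km+[S])/[S].
Equating: 1.23(Km+0.720)/0.720 = 5.55(Km+15.4)/15.4.
1.708·Km + 1.23 = 0.3604·Km + 5.55, so (1.708 − 0.3604)·Km = 5.55 − 1.23.
Km = 4.320/1.348 = 3.20 μM; then Vmax = 1.23(3.20+0.720)/0.720 = 6.71 μmol·min⁻¹.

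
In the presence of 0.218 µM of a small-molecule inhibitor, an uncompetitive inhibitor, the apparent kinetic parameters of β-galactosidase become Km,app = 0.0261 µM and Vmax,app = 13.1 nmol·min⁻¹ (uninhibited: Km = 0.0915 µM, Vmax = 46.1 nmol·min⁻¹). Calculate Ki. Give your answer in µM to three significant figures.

Uncompetitive: Vmax,app = Vmax/α (and Km,app = Km/α) with α = 1 + [I]/Ki.
α = Vmax/Vmax,app = 46.1/13.1 = 3.519.
Ki = [I]/(α − 1) = 0.218/2.519 = 0.0865 µM.

0.0865 µM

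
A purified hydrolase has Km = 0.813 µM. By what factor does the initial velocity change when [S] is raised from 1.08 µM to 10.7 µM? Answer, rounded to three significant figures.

1.63

The fractional saturations are [S]/(Km+[S]) = 1.08/1.893 = 0.5705 and 10.7/11.51 = 0.9294.
v₂/v₁ is just their ratio: 0.9294/0.5705 = 1.63.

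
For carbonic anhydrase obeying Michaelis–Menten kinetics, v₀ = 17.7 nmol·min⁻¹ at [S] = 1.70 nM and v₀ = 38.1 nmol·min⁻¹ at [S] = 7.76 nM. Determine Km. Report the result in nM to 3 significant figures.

3.71 nM

From v = Vmax[S]/(Km+[S]), each point gives Vmax = v(Km+[S])/[S].
Equating: 17.7(Km+1.70)/1.70 = 38.1(Km+7.76)/7.76.
10.41·Km + 17.7 = 4.910·Km + 38.1, so (10.41 − 4.910)·Km = 38.1 − 17.7.
Km = 20.40/5.502 = 3.71 nM; then Vmax = 17.7(3.71+1.70)/1.70 = 56.3 nmol·min⁻¹.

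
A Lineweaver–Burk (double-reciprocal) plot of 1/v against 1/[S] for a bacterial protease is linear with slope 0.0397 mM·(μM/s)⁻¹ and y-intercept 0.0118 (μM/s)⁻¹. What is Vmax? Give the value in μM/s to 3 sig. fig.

84.7 μM/s

The y-intercept of a Lineweaver–Burk plot equals 1/Vmax, so Vmax = 1/0.0118 = 84.7 μM/s.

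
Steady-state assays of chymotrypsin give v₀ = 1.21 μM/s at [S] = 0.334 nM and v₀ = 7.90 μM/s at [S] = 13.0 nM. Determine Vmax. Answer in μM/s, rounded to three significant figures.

In reciprocal form, 1/v = (Km/Vmax)·(1/[S]) + 1/Vmax. The two points give (1/[S], 1/v) = (2.994, 0.8264) and (0.07692, 0.1266).
Slope = (0.8264 − 0.1266)/(2.994 − 0.07692) = 0.2399; intercept = 0.8264 − 0.2399×2.994 = 0.1081.
Vmax = 1/intercept = 9.25 μM/s; Km = slope × Vmax = 0.2399 × 9.25 = 2.22 nM.

9.25 μM/s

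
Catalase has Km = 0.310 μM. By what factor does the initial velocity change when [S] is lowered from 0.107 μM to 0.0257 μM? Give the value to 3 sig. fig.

Since Vmax cancels, v₂/v₁ = [S]₂(Km+[S]₁) / [S]₁(Km+[S]₂).
= 0.0257×(0.310+0.107) / (0.107×(0.310+0.0257)) = 0.01072/0.03592 = 0.298.

0.298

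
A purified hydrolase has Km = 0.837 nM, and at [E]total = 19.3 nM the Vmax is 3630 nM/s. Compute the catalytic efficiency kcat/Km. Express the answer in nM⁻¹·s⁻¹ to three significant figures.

kcat = Vmax/[E]total = 3630/19.3 = 188 s⁻¹.
kcat/Km = 188/0.837 = 225 nM⁻¹·s⁻¹.

225 nM⁻¹·s⁻¹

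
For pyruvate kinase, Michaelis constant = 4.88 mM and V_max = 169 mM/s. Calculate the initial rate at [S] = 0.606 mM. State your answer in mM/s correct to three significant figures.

18.7 mM/s

[S]/(Km+[S]) = 0.606/5.486 = 0.1105, the fractional saturation.
v = 0.1105 × Vmax = 0.1105 × 169 = 18.7 mM/s.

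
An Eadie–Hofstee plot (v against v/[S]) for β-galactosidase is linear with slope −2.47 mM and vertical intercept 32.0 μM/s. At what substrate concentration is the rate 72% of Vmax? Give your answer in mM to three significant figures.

6.35 mM

The Eadie–Hofstee slope gives Km = 2.47 mM (slope = −Km).
v/Vmax = [S]/(Km+[S]) = 0.72 ⇒ [S] = Km·0.72/(1−0.72) = 2.47 × 2.571 = 6.35 mM.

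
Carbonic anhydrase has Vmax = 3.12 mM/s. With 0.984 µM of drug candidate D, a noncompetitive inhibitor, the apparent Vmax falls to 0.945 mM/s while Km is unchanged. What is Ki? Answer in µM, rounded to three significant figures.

Noncompetitive: Vmax,app = Vmax/α with α = 1 + [I]/Ki.
α = Vmax/Vmax,app = 3.12/0.945 = 3.302.
Ki = [I]/(α − 1) = 0.984/2.302 = 0.428 µM.

0.428 µM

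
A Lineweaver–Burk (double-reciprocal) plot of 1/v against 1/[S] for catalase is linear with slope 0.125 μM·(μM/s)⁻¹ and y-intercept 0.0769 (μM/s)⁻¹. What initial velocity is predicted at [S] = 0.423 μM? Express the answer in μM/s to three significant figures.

The y-intercept is 1/Vmax, so Vmax = 1/0.0769 = 13.0 μM/s.
The slope is Km/Vmax, so Km = 0.125 × 13.0 = 1.63 μM.
Then v = 13.0 × 0.423/(1.63 + 0.423) = 2.69 μM/s.

2.69 μM/s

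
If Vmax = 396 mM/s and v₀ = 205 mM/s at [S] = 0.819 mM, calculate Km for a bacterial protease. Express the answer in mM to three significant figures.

0.763 mM

v/Vmax = 205/396 = 0.5177 = [S]/(Km+[S]).
So Km + [S] = [S]/0.5177 = 1.582 mM, giving Km = 1.582 − 0.819 = 0.763 mM.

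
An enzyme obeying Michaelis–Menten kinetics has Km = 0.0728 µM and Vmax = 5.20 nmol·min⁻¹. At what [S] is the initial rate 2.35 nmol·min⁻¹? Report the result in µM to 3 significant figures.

The required fractional saturation is v/Vmax = 2.35/5.20 = 0.4519.
Then [S]/(Km+[S]) = 0.4519 ⇒ [S] = 0.0728 × 0.4519/(1 − 0.4519) = 0.0600 µM.

0.0600 µM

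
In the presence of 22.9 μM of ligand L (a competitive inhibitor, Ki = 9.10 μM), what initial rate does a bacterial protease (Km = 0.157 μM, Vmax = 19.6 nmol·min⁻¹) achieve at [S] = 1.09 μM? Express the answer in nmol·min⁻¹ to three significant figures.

13.0 nmol·min⁻¹

α = 1 + [I]/Ki = 1 + 22.9/9.10 = 3.516.
For a competitive inhibitor, Vmax is unchanged and the apparent Km becomes α·Km: Km,app = 0.552 μM, Vmax,app = 19.6 nmol·min⁻¹.
v = Vmax,app·[S]/(Km,app + [S]) = 19.6 × 1.09/(0.552 + 1.09) = 13.0 nmol·min⁻¹.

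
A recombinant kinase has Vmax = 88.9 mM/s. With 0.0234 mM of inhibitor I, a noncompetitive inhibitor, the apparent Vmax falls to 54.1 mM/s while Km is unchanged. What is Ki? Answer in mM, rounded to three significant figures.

0.0364 mM

Noncompetitive: Vmax,app = Vmax/α with α = 1 + [I]/Ki.
α = Vmax/Vmax,app = 88.9/54.1 = 1.643.
Ki = [I]/(α − 1) = 0.0234/0.6433 = 0.0364 mM.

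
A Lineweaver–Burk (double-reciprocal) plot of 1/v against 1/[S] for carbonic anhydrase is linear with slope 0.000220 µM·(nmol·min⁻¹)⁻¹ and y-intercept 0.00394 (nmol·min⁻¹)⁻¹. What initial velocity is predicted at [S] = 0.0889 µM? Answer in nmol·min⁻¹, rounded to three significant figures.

The y-intercept is 1/Vmax, so Vmax = 1/0.00394 = 254 nmol·min⁻¹.
The slope is Km/Vmax, so Km = 0.000220 × 254 = 0.0558 µM.
Then v = 254 × 0.0889/(0.0558 + 0.0889) = 156 nmol·min⁻¹.

156 nmol·min⁻¹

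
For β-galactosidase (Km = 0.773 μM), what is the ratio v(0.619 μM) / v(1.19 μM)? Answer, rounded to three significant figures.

The fractional saturations are [S]/(Km+[S]) = 1.19/1.963 = 0.6062 and 0.619/1.392 = 0.4447.
v₂/v₁ is just their ratio: 0.4447/0.6062 = 0.734.

0.734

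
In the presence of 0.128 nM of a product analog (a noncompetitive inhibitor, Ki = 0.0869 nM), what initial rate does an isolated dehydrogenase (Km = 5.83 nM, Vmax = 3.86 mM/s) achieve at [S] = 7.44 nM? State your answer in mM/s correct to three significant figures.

0.875 mM/s

α = 1 + [I]/Ki = 1 + 0.128/0.0869 = 2.473.
For a noncompetitive inhibitor, Vmax is reduced to Vmax/α while Km is unchanged: Km,app = 5.83 nM, Vmax,app = 1.56 mM/s.
v = Vmax,app·[S]/(Km,app + [S]) = 1.56 × 7.44/(5.83 + 7.44) = 0.875 mM/s.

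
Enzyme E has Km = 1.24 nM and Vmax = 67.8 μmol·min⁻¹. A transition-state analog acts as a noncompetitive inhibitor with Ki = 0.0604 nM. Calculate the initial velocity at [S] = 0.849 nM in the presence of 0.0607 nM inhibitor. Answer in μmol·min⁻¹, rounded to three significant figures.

With α = 1 + [I]/Ki = 1 + 0.0607/0.0604 = 2.005, the noncompetitive rate law is v = (Vmax/α)·[S] / (Km + [S]).
v = (67.8/2.005)×0.849 / (1.24 + 0.849) = 28.71/2.089 = 13.7 μmol·min⁻¹.

13.7 μmol·min⁻¹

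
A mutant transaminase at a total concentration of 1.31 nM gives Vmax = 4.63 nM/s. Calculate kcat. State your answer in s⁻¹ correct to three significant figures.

kcat = Vmax/[E]total = 4.63 nM/s / 1.31 nM = 3.53 s⁻¹.

3.53 s⁻¹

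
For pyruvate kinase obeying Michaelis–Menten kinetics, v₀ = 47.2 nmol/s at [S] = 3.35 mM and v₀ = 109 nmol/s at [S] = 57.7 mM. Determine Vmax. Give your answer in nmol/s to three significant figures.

119 nmol/s

From v = Vmax[S]/(Km+[S]), each point gives Vmax = v(Km+[S])/[S].
Equating: 47.2(Km+3.35)/3.35 = 109(Km+57.7)/57.7.
14.09·Km + 47.2 = 1.889·Km + 109, so (14.09 − 1.889)·Km = 109 − 47.2.
Km = 61.80/12.20 = 5.07 mM; then Vmax = 47.2(5.07+3.35)/3.35 = 119 nmol/s.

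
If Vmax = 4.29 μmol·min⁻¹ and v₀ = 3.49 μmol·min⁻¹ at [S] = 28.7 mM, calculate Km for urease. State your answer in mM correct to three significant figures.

From v = Vmax[S]/(Km+[S]), Km = [S](Vmax − v)/v.
Km = 28.7 × (4.29 − 3.49) / 3.49 = 22.96/3.49 = 6.58 mM.

6.58 mM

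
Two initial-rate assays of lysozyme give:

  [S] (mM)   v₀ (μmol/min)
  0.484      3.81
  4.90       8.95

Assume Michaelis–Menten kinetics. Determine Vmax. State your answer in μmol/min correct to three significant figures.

10.5 μmol/min

From v = Vmax[S]/(Km+[S]), each point gives Vmax = v(Km+[S])/[S].
Equating: 3.81(Km+0.484)/0.484 = 8.95(Km+4.90)/4.90.
7.872·Km + 3.81 = 1.827·Km + 8.95, so (7.872 − 1.827)·Km = 8.95 − 3.81.
Km = 5.140/6.045 = 0.850 mM; then Vmax = 3.81(0.850+0.484)/0.484 = 10.5 μmol/min.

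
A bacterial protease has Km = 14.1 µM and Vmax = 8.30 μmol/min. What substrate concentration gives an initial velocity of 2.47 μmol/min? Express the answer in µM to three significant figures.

The required fractional saturation is v/Vmax = 2.47/8.30 = 0.2976.
Then [S]/(Km+[S]) = 0.2976 ⇒ [S] = 14.1 × 0.2976/(1 − 0.2976) = 5.97 µM.

5.97 µM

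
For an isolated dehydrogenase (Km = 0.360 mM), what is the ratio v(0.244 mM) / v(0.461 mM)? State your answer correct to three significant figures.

0.719

The fractional saturations are [S]/(Km+[S]) = 0.461/0.8210 = 0.5615 and 0.244/0.6040 = 0.4040.
v₂/v₁ is just their ratio: 0.4040/0.5615 = 0.719.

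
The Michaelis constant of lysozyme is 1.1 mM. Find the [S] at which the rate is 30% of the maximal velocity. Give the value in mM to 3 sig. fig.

v/Vmax = [S]/(Km+[S]) = 0.3, so [S] = Km·0.3/(1 − 0.3) = 1.1 × 0.4286.
[S] = 0.471 mM.

0.471 mM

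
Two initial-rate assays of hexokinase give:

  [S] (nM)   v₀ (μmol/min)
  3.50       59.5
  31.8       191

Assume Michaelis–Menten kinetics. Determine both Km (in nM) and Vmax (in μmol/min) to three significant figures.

Km = 12.0 nM; Vmax = 263 μmol/min

In reciprocal form, 1/v = (Km/Vmax)·(1/[S]) + 1/Vmax. The two points give (1/[S], 1/v) = (0.2857, 0.01681) and (0.03145, 0.005236).
Slope = (0.01681 − 0.005236)/(0.2857 − 0.03145) = 0.04551; intercept = 0.01681 − 0.04551×0.2857 = 0.003805.
Vmax = 1/intercept = 263 μmol/min; Km = slope × Vmax = 0.04551 × 263 = 12.0 nM.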